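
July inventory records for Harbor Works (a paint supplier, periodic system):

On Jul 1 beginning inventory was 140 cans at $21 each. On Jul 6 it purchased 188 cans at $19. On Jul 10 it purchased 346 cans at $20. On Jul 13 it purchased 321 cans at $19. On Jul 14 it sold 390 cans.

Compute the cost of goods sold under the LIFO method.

COGS = $7,479

Jul 14, 390 sold [LIFO — newest first]: 321 @ $19 + 69 @ $20 = $7,479
Ending inventory: 140 @ $21 + 188 @ $19 + 277 @ $20 = $12,052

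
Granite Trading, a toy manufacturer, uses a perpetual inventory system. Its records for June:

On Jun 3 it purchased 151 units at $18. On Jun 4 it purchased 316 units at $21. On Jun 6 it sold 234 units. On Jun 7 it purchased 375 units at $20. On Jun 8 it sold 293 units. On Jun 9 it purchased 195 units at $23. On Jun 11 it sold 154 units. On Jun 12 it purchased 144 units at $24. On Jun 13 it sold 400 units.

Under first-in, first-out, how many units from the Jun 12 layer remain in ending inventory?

Jun 6, 234 sold [FIFO — oldest first]: 151 @ $18 + 83 @ $21 = $4,461
Jun 8, 293 sold [FIFO — oldest first]: 233 @ $21 + 60 @ $20 = $6,093
Jun 11, 154 sold [FIFO — oldest first]: 154 @ $20 = $3,080
Jun 13, 400 sold [FIFO — oldest first]: 161 @ $20 + 195 @ $23 + 44 @ $24 = $8,761
Total COGS = $4,461 + $6,093 + $3,080 + $8,761 = $22,395
Ending inventory: 100 @ $24 = $2,400

100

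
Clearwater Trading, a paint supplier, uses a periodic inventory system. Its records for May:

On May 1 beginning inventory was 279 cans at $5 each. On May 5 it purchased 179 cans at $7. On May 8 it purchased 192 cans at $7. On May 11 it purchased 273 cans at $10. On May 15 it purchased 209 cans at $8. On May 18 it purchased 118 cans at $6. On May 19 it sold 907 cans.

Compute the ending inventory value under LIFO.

May 19, 907 sold [LIFO — newest first]: 118 @ $6 + 209 @ $8 + 273 @ $10 + 192 @ $7 + 115 @ $7 = $7,259
Ending inventory: 279 @ $5 + 64 @ $7 = $1,843

Ending inventory = $1,843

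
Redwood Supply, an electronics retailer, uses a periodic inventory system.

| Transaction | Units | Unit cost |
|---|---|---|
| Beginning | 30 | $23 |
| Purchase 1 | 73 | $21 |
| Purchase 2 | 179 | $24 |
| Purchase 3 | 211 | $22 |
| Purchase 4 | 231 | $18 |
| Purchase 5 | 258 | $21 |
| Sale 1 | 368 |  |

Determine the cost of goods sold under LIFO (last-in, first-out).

Sale 1 (368) [LIFO — newest first]: 258 @ $21 + 110 @ $18 = $7,398
Ending inventory: 30 @ $23 + 73 @ $21 + 179 @ $24 + 211 @ $22 + 121 @ $18 = $13,339

COGS = $7,398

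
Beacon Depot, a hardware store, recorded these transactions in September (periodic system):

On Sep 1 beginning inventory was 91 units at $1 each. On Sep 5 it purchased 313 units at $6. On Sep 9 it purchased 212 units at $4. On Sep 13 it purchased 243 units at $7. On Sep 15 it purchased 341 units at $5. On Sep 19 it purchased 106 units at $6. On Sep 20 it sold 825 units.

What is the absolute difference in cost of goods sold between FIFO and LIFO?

$302

FIFO COGS: 91 @ $1 + 313 @ $6 + 212 @ $4 + 209 @ $7 = $4,280
LIFO COGS: 106 @ $6 + 341 @ $5 + 243 @ $7 + 135 @ $4 = $4,582
Difference = |$4,280 − $4,582| = $302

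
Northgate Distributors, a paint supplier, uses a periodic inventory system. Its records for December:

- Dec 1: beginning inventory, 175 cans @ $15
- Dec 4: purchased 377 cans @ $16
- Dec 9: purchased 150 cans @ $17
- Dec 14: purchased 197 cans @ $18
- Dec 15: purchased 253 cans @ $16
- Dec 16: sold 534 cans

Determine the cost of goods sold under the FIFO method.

COGS = $8,369

Dec 16, 534 sold [FIFO — oldest first]: 175 @ $15 + 359 @ $16 = $8,369
Ending inventory: 18 @ $16 + 150 @ $17 + 197 @ $18 + 253 @ $16 = $10,432
Check: goods available $18,801 = COGS $8,369 + ending $10,432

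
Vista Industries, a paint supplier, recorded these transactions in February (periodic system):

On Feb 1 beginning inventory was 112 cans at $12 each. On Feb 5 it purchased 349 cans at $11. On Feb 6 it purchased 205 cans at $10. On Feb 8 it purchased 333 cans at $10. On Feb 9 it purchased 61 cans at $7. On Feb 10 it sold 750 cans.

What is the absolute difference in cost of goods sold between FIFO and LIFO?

$605

FIFO COGS: 112 @ $12 + 349 @ $11 + 205 @ $10 + 84 @ $10 = $8,073
LIFO COGS: 61 @ $7 + 333 @ $10 + 205 @ $10 + 151 @ $11 = $7,468
Difference = |$8,073 − $7,468| = $605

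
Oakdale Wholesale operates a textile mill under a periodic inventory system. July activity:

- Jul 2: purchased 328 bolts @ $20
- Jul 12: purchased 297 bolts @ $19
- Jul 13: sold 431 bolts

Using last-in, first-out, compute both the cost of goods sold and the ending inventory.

COGS = $8,323; ending inventory = $3,880

Jul 13, 431 sold [LIFO — newest first]: 297 @ $19 + 134 @ $20 = $8,323
Ending inventory: 194 @ $20 = $3,880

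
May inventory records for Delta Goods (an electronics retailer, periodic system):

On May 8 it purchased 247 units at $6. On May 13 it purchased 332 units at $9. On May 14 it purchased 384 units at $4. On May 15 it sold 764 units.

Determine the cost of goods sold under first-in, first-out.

May 15, 764 sold [FIFO — oldest first]: 247 @ $6 + 332 @ $9 + 185 @ $4 = $5,210
Ending inventory: 199 @ $4 = $796

COGS = $5,210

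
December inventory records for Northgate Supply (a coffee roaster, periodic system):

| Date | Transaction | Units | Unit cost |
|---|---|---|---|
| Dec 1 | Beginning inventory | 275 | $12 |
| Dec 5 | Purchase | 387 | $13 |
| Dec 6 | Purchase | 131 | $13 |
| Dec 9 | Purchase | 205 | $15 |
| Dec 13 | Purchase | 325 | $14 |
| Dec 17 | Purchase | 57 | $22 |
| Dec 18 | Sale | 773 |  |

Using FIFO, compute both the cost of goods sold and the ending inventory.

COGS = $9,774; ending inventory = $9,139

Dec 18, 773 sold [FIFO — oldest first]: 275 @ $12 + 387 @ $13 + 111 @ $13 = $9,774
Ending inventory: 20 @ $13 + 205 @ $15 + 325 @ $14 + 57 @ $22 = $9,139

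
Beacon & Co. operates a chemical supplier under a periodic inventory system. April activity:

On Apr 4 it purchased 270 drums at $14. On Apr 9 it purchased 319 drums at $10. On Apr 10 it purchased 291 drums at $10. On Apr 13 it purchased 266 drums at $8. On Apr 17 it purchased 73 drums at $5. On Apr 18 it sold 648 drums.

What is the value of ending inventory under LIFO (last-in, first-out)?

Ending inventory = $6,790

Apr 18, 648 sold [LIFO — newest first]: 73 @ $5 + 266 @ $8 + 291 @ $10 + 18 @ $10 = $5,583
Ending inventory: 270 @ $14 + 301 @ $10 = $6,790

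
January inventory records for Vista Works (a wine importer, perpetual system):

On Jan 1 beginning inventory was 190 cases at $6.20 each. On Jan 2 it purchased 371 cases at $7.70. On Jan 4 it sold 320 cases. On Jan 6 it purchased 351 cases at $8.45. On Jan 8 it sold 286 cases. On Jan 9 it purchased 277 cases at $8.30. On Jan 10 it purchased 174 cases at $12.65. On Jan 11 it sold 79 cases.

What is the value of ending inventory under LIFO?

Ending inventory = $5,620.80

Jan 4, 320 sold [LIFO — newest first]: 320 @ $7.70 = $2,464.00
Jan 8, 286 sold [LIFO — newest first]: 286 @ $8.45 = $2,416.70
Jan 11, 79 sold [LIFO — newest first]: 79 @ $12.65 = $999.35
Total COGS = $2,464.00 + $2,416.70 + $999.35 = $5,880.05
Ending inventory: 190 @ $6.20 + 51 @ $7.70 + 65 @ $8.45 + 277 @ $8.30 + 95 @ $12.65 = $5,620.80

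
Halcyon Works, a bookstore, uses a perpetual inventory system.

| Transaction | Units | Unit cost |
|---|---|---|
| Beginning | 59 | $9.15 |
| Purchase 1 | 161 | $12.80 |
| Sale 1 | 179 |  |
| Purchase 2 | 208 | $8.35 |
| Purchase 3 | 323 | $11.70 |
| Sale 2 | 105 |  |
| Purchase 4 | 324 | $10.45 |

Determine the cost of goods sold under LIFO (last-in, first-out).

COGS = $3,454.00

Sale 1 (179) [LIFO — newest first]: 161 @ $12.80 + 18 @ $9.15 = $2,225.50
Sale 2 (105) [LIFO — newest first]: 105 @ $11.70 = $1,228.50
Total COGS = $2,225.50 + $1,228.50 = $3,454.00
Ending inventory: 41 @ $9.15 + 208 @ $8.35 + 218 @ $11.70 + 324 @ $10.45 = $8,048.35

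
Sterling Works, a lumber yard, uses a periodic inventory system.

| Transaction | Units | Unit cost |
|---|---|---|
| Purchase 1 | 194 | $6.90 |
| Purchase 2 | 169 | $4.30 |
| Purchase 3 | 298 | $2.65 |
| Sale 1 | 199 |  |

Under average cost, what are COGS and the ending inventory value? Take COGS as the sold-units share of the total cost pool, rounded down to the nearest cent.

Sale 1, sell 199: 199/661 × $2,855.00 → $859.52
Ending inventory (cost pool remaining) = $1,995.48
Check: goods available $2,855.00 = COGS $859.52 + ending $1,995.48

COGS = $859.52; ending inventory = $1,995.48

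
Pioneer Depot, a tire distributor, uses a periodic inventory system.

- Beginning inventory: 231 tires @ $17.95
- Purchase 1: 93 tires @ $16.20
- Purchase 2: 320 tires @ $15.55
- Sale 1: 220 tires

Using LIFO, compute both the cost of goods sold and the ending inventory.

COGS = $3,421.00; ending inventory = $7,208.05

Sale 1 (220) [LIFO — newest first]: 220 @ $15.55 = $3,421.00
Ending inventory: 231 @ $17.95 + 93 @ $16.20 + 100 @ $15.55 = $7,208.05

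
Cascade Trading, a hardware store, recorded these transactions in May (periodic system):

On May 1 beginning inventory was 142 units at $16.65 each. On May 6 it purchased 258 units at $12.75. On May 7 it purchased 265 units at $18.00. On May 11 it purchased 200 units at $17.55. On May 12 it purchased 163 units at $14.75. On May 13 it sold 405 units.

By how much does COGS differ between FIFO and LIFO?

$926.45

FIFO COGS: 142 @ $16.65 + 258 @ $12.75 + 5 @ $18.00 = $5,743.80
LIFO COGS: 163 @ $14.75 + 200 @ $17.55 + 42 @ $18.00 = $6,670.25
Difference = |$5,743.80 − $6,670.25| = $926.45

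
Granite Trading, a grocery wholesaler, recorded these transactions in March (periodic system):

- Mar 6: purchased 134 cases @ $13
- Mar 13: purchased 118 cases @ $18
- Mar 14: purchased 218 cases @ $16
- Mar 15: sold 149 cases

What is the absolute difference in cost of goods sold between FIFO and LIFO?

$372

FIFO COGS: 134 @ $13 + 15 @ $18 = $2,012
LIFO COGS: 149 @ $16 = $2,384
Difference = |$2,012 − $2,384| = $372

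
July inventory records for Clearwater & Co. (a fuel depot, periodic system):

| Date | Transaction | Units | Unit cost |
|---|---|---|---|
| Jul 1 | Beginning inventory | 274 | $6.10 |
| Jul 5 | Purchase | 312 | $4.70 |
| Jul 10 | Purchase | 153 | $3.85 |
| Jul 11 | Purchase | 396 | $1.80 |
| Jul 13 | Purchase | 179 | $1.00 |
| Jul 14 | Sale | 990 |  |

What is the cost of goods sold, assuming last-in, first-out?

Jul 14, 990 sold [LIFO — newest first]: 179 @ $1.00 + 396 @ $1.80 + 153 @ $3.85 + 262 @ $4.70 = $2,712.25
Ending inventory: 274 @ $6.10 + 50 @ $4.70 = $1,906.40

COGS = $2,712.25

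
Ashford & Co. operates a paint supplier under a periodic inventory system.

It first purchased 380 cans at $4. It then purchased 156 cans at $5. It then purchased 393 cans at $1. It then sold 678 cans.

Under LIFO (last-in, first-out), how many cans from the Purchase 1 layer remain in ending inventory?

251

Sale 1 (678) [LIFO — newest first]: 393 @ $1 + 156 @ $5 + 129 @ $4 = $1,689
Ending inventory: 251 @ $4 = $1,004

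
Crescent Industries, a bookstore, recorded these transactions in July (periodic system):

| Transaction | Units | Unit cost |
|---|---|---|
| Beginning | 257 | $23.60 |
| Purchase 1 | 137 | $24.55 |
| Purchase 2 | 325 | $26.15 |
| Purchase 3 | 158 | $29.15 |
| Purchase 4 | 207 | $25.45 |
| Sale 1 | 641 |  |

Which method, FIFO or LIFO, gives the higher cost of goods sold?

FIFO COGS: 257 @ $23.60 + 137 @ $24.55 + 247 @ $26.15 = $15,887.60
LIFO COGS: 207 @ $25.45 + 158 @ $29.15 + 276 @ $26.15 = $17,091.25

LIFO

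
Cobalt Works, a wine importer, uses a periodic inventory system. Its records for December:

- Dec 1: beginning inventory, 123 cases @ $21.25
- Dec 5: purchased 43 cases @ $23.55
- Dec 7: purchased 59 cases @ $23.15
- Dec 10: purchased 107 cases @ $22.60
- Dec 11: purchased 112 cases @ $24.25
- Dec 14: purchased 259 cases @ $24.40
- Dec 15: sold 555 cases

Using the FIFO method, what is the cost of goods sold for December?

Dec 15, 555 sold [FIFO — oldest first]: 123 @ $21.25 + 43 @ $23.55 + 59 @ $23.15 + 107 @ $22.60 + 112 @ $24.25 + 111 @ $24.40 = $12,834.85
Ending inventory: 148 @ $24.40 = $3,611.20
Check: goods available $16,446.05 = COGS $12,834.85 + ending $3,611.20

COGS = $12,834.85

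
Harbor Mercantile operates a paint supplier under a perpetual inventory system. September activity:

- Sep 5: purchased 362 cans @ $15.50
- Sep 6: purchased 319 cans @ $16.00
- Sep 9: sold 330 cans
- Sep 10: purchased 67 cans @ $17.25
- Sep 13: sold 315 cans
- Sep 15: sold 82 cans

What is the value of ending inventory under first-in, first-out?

Sep 9, 330 sold [FIFO — oldest first]: 330 @ $15.50 = $5,115.00
Sep 13, 315 sold [FIFO — oldest first]: 32 @ $15.50 + 283 @ $16.00 = $5,024.00
Sep 15, 82 sold [FIFO — oldest first]: 36 @ $16.00 + 46 @ $17.25 = $1,369.50
Total COGS = $5,115.00 + $5,024.00 + $1,369.50 = $11,508.50
Ending inventory: 21 @ $17.25 = $362.25
Check: goods available $11,870.75 = COGS $11,508.50 + ending $362.25

Ending inventory = $362.25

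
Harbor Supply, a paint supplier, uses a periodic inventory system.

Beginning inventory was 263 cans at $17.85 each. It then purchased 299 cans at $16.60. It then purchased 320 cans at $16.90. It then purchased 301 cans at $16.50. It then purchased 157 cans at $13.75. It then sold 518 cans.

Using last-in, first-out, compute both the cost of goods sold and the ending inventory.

COGS = $8,139.25; ending inventory = $14,051.95

Sale 1 (518) [LIFO — newest first]: 157 @ $13.75 + 301 @ $16.50 + 60 @ $16.90 = $8,139.25
Ending inventory: 263 @ $17.85 + 299 @ $16.60 + 260 @ $16.90 = $14,051.95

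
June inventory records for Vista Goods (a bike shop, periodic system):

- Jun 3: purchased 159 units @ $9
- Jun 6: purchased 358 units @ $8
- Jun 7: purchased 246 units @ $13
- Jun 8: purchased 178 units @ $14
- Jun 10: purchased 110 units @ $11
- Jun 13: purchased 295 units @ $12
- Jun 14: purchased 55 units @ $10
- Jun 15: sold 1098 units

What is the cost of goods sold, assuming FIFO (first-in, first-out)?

COGS = $11,759

Jun 15, 1098 sold [FIFO — oldest first]: 159 @ $9 + 358 @ $8 + 246 @ $13 + 178 @ $14 + 110 @ $11 + 47 @ $12 = $11,759
Ending inventory: 248 @ $12 + 55 @ $10 = $3,526
Check: goods available $15,285 = COGS $11,759 + ending $3,526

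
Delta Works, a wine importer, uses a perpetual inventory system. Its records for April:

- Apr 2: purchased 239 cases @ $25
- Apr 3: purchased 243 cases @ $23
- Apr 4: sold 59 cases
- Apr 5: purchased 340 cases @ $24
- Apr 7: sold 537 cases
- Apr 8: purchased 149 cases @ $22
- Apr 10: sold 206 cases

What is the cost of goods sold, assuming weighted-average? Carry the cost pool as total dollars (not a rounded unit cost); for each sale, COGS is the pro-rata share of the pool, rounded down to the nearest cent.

COGS = $19,080.76

After Apr 2: 239 on hand, pool $5,975.00 (≈ $25.0000 each)
After Apr 3: 482 on hand, pool $11,564.00 (≈ $23.9917 each)
Apr 4, sell 59: 59/482 × $11,564.00 → $1,415.51
After Apr 5: 763 on hand, pool $18,308.49 (≈ $23.9954 each)
Apr 7, sell 537: 537/763 × $18,308.49 → $12,885.52
After Apr 8: 375 on hand, pool $8,700.97 (≈ $23.2026 each)
Apr 10, sell 206: 206/375 × $8,700.97 → $4,779.73
Total COGS = $1,415.51 + $12,885.52 + $4,779.73 = $19,080.76
Ending inventory (cost pool remaining) = $3,921.24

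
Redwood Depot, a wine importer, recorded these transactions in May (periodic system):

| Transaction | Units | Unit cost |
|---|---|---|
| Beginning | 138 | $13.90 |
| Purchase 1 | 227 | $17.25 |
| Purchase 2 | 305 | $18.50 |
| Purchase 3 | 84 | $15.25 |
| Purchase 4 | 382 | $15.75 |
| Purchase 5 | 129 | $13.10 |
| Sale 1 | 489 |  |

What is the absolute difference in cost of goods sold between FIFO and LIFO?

FIFO COGS: 138 @ $13.90 + 227 @ $17.25 + 124 @ $18.50 = $8,127.95
LIFO COGS: 129 @ $13.10 + 360 @ $15.75 = $7,359.90
Difference = |$8,127.95 − $7,359.90| = $768.05

$768.05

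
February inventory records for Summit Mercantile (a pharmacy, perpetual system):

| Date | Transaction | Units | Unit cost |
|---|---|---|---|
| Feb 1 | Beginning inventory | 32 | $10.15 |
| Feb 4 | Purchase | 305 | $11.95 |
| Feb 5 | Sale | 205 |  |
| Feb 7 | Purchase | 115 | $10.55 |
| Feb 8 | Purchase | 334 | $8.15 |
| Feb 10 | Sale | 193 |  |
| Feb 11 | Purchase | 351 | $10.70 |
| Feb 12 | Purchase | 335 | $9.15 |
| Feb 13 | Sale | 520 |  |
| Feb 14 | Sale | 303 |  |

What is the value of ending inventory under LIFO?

Feb 5, 205 sold [LIFO — newest first]: 205 @ $11.95 = $2,449.75
Feb 10, 193 sold [LIFO — newest first]: 193 @ $8.15 = $1,572.95
Feb 13, 520 sold [LIFO — newest first]: 335 @ $9.15 + 185 @ $10.70 = $5,044.75
Feb 14, 303 sold [LIFO — newest first]: 166 @ $10.70 + 137 @ $8.15 = $2,892.75
Total COGS = $2,449.75 + $1,572.95 + $5,044.75 + $2,892.75 = $11,960.20
Ending inventory: 32 @ $10.15 + 100 @ $11.95 + 115 @ $10.55 + 4 @ $8.15 = $2,765.65

Ending inventory = $2,765.65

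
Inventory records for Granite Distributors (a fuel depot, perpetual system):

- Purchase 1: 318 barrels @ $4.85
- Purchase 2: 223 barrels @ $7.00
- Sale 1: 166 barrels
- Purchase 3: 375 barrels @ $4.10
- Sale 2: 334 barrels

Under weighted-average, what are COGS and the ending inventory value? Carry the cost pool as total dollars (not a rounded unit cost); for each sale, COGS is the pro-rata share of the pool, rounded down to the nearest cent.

After Purchase 1: 318 on hand, pool $1,542.30 (≈ $4.8500 each)
After Purchase 2: 541 on hand, pool $3,103.30 (≈ $5.7362 each)
Sale 1, sell 166: 166/541 × $3,103.30 → $952.21
After Purchase 3: 750 on hand, pool $3,688.59 (≈ $4.9181 each)
Sale 2, sell 334: 334/750 × $3,688.59 → $1,642.65
Total COGS = $952.21 + $1,642.65 = $2,594.86
Ending inventory (cost pool remaining) = $2,045.94

COGS = $2,594.86; ending inventory = $2,045.94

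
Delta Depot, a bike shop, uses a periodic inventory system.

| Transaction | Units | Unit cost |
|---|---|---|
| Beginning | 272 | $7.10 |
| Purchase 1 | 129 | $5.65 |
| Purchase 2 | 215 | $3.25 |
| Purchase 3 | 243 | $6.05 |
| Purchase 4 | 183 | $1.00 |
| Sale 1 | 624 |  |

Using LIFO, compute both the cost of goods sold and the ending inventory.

COGS = $2,296.65; ending inventory = $2,715.30

Sale 1 (624) [LIFO — newest first]: 183 @ $1.00 + 243 @ $6.05 + 198 @ $3.25 = $2,296.65
Ending inventory: 272 @ $7.10 + 129 @ $5.65 + 17 @ $3.25 = $2,715.30
Check: goods available $5,011.95 = COGS $2,296.65 + ending $2,715.30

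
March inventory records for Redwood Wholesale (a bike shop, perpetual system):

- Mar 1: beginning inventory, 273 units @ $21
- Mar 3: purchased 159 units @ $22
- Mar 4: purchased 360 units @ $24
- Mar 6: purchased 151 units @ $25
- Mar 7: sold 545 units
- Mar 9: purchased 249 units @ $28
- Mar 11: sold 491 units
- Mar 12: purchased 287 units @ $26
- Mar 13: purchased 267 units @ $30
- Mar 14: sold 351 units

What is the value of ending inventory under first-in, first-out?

Ending inventory = $10,402

Mar 7, 545 sold [FIFO — oldest first]: 273 @ $21 + 159 @ $22 + 113 @ $24 = $11,943
Mar 11, 491 sold [FIFO — oldest first]: 247 @ $24 + 151 @ $25 + 93 @ $28 = $12,307
Mar 14, 351 sold [FIFO — oldest first]: 156 @ $28 + 195 @ $26 = $9,438
Total COGS = $11,943 + $12,307 + $9,438 = $33,688
Ending inventory: 92 @ $26 + 267 @ $30 = $10,402
Check: goods available $44,090 = COGS $33,688 + ending $10,402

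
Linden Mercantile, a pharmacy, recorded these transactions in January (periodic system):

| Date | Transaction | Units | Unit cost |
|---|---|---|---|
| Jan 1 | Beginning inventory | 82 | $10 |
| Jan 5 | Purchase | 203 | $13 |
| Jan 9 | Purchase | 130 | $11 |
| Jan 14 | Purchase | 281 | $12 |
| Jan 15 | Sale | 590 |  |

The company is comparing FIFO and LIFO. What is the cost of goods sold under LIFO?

FIFO COGS: 82 @ $10 + 203 @ $13 + 130 @ $11 + 175 @ $12 = $6,989
LIFO COGS: 281 @ $12 + 130 @ $11 + 179 @ $13 = $7,129

COGS = $7,129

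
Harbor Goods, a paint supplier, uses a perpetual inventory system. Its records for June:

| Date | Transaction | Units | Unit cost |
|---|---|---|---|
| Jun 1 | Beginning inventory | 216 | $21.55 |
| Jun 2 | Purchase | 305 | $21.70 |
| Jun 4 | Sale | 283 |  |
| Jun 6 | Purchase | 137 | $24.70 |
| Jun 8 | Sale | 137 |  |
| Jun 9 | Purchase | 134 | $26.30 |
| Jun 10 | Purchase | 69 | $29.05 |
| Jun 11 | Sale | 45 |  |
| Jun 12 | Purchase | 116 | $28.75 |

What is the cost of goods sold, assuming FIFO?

Jun 4, 283 sold [FIFO — oldest first]: 216 @ $21.55 + 67 @ $21.70 = $6,108.70
Jun 8, 137 sold [FIFO — oldest first]: 137 @ $21.70 = $2,972.90
Jun 11, 45 sold [FIFO — oldest first]: 45 @ $21.70 = $976.50
Total COGS = $6,108.70 + $2,972.90 + $976.50 = $10,058.10
Ending inventory: 56 @ $21.70 + 137 @ $24.70 + 134 @ $26.30 + 69 @ $29.05 + 116 @ $28.75 = $13,462.75
Check: goods available $23,520.85 = COGS $10,058.10 + ending $13,462.75

COGS = $10,058.10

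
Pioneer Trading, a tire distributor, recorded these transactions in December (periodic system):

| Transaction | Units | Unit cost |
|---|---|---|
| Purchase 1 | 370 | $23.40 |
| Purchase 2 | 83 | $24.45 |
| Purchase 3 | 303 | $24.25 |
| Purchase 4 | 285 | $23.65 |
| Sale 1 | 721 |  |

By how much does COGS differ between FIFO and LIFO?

FIFO COGS: 370 @ $23.40 + 83 @ $24.45 + 268 @ $24.25 = $17,186.35
LIFO COGS: 285 @ $23.65 + 303 @ $24.25 + 83 @ $24.45 + 50 @ $23.40 = $17,287.35
Difference = |$17,186.35 − $17,287.35| = $101.00

$101.00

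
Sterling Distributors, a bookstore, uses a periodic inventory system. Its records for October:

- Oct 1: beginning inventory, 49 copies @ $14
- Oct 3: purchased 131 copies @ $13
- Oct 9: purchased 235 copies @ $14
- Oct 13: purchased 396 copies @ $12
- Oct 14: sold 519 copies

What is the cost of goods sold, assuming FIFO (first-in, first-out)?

Oct 14, 519 sold [FIFO — oldest first]: 49 @ $14 + 131 @ $13 + 235 @ $14 + 104 @ $12 = $6,927
Ending inventory: 292 @ $12 = $3,504
Check: goods available $10,431 = COGS $6,927 + ending $3,504

COGS = $6,927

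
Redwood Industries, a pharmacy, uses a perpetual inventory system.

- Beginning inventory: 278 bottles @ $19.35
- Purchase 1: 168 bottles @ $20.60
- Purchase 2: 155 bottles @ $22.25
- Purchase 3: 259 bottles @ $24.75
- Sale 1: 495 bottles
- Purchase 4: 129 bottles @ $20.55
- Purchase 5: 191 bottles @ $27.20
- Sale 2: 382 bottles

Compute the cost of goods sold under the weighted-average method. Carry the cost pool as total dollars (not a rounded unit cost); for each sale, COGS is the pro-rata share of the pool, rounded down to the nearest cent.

After Beginning: 278 on hand, pool $5,379.30 (≈ $19.3500 each)
After Purchase 1: 446 on hand, pool $8,840.10 (≈ $19.8209 each)
After Purchase 2: 601 on hand, pool $12,288.85 (≈ $20.4473 each)
After Purchase 3: 860 on hand, pool $18,699.10 (≈ $21.7431 each)
Sale 1, sell 495: 495/860 × $18,699.10 → $10,762.85
After Purchase 4: 494 on hand, pool $10,587.20 (≈ $21.4316 each)
After Purchase 5: 685 on hand, pool $15,782.40 (≈ $23.0400 each)
Sale 2, sell 382: 382/685 × $15,782.40 → $8,801.28
Total COGS = $10,762.85 + $8,801.28 = $19,564.13
Ending inventory (cost pool remaining) = $6,981.12

COGS = $19,564.13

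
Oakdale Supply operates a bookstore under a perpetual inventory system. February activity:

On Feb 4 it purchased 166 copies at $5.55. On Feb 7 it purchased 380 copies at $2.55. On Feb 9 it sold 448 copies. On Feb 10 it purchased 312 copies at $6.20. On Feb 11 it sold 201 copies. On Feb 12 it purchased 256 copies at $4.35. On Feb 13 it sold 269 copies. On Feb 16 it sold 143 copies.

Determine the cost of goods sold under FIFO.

Feb 9, 448 sold [FIFO — oldest first]: 166 @ $5.55 + 282 @ $2.55 = $1,640.40
Feb 11, 201 sold [FIFO — oldest first]: 98 @ $2.55 + 103 @ $6.20 = $888.50
Feb 13, 269 sold [FIFO — oldest first]: 209 @ $6.20 + 60 @ $4.35 = $1,556.80
Feb 16, 143 sold [FIFO — oldest first]: 143 @ $4.35 = $622.05
Total COGS = $1,640.40 + $888.50 + $1,556.80 + $622.05 = $4,707.75
Ending inventory: 53 @ $4.35 = $230.55

COGS = $4,707.75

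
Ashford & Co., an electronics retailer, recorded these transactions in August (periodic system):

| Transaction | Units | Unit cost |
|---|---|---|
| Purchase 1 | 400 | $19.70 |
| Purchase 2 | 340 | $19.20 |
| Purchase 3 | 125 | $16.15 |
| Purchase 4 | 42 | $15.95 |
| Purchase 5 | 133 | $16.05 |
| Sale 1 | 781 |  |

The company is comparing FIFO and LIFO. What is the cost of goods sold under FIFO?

COGS = $15,070.15

FIFO COGS: 400 @ $19.70 + 340 @ $19.20 + 41 @ $16.15 = $15,070.15
LIFO COGS: 133 @ $16.05 + 42 @ $15.95 + 125 @ $16.15 + 340 @ $19.20 + 141 @ $19.70 = $14,129.00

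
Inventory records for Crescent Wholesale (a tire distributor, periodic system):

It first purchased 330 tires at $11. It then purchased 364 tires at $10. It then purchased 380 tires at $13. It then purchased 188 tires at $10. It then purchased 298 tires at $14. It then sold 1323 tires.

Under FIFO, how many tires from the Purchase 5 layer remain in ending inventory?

Sale 1 (1323) [FIFO — oldest first]: 330 @ $11 + 364 @ $10 + 380 @ $13 + 188 @ $10 + 61 @ $14 = $14,944
Ending inventory: 237 @ $14 = $3,318

237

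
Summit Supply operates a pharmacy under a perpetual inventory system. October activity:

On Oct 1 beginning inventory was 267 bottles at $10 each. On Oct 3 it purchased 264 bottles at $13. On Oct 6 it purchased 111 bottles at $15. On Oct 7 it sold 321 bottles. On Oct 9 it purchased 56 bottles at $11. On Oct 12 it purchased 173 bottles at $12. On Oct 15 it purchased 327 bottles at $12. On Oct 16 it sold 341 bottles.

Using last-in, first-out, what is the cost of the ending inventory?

Oct 7, 321 sold [LIFO — newest first]: 111 @ $15 + 210 @ $13 = $4,395
Oct 16, 341 sold [LIFO — newest first]: 327 @ $12 + 14 @ $12 = $4,092
Total COGS = $4,395 + $4,092 = $8,487
Ending inventory: 267 @ $10 + 54 @ $13 + 56 @ $11 + 159 @ $12 = $5,896

Ending inventory = $5,896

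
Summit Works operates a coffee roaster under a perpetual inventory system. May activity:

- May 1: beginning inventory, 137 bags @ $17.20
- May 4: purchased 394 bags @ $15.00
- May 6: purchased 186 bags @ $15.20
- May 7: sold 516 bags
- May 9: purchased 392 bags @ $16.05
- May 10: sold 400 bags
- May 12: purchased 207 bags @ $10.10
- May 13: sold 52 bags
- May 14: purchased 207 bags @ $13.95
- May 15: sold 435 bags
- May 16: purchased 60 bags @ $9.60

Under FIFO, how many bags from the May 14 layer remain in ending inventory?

120

May 7, 516 sold [FIFO — oldest first]: 137 @ $17.20 + 379 @ $15.00 = $8,041.40
May 10, 400 sold [FIFO — oldest first]: 15 @ $15.00 + 186 @ $15.20 + 199 @ $16.05 = $6,246.15
May 13, 52 sold [FIFO — oldest first]: 52 @ $16.05 = $834.60
May 15, 435 sold [FIFO — oldest first]: 141 @ $16.05 + 207 @ $10.10 + 87 @ $13.95 = $5,567.40
Total COGS = $8,041.40 + $6,246.15 + $834.60 + $5,567.40 = $20,689.55
Ending inventory: 120 @ $13.95 + 60 @ $9.60 = $2,250.00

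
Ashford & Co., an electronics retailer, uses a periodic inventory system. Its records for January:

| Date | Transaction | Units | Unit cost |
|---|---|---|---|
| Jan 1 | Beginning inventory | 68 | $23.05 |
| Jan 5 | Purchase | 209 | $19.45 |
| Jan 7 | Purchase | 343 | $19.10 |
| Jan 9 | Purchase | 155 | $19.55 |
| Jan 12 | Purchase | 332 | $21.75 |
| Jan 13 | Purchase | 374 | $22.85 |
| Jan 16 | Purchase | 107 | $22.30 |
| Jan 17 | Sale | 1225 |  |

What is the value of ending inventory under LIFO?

Jan 17, 1225 sold [LIFO — newest first]: 107 @ $22.30 + 374 @ $22.85 + 332 @ $21.75 + 155 @ $19.55 + 257 @ $19.10 = $26,091.95
Ending inventory: 68 @ $23.05 + 209 @ $19.45 + 86 @ $19.10 = $7,275.05
Check: goods available $33,367.00 = COGS $26,091.95 + ending $7,275.05

Ending inventory = $7,275.05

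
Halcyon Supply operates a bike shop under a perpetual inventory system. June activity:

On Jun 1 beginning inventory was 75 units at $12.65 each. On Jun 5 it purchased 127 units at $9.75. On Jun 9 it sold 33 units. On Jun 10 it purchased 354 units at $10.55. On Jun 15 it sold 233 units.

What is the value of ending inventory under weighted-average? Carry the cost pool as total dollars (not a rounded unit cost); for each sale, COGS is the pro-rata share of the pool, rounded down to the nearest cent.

After Jun 1: 75 on hand, pool $948.75 (≈ $12.6500 each)
After Jun 5: 202 on hand, pool $2,187.00 (≈ $10.8267 each)
Jun 9, sell 33: 33/202 × $2,187.00 → $357.28
After Jun 10: 523 on hand, pool $5,564.42 (≈ $10.6394 each)
Jun 15, sell 233: 233/523 × $5,564.42 → $2,478.98
Total COGS = $357.28 + $2,478.98 = $2,836.26
Ending inventory (cost pool remaining) = $3,085.44

Ending inventory = $3,085.44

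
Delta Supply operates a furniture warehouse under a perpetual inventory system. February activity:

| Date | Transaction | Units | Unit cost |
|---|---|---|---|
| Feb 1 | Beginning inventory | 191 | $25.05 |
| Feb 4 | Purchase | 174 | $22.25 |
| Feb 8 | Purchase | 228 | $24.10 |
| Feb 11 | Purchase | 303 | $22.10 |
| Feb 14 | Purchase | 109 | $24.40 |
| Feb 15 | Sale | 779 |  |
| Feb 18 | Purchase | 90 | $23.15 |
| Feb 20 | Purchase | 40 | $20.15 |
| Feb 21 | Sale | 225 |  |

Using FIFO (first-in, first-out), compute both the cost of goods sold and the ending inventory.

COGS = $23,482.35; ending inventory = $2,913.90

Feb 15, 779 sold [FIFO — oldest first]: 191 @ $25.05 + 174 @ $22.25 + 228 @ $24.10 + 186 @ $22.10 = $18,261.45
Feb 21, 225 sold [FIFO — oldest first]: 117 @ $22.10 + 108 @ $24.40 = $5,220.90
Total COGS = $18,261.45 + $5,220.90 = $23,482.35
Ending inventory: 1 @ $24.40 + 90 @ $23.15 + 40 @ $20.15 = $2,913.90
Check: goods available $26,396.25 = COGS $23,482.35 + ending $2,913.90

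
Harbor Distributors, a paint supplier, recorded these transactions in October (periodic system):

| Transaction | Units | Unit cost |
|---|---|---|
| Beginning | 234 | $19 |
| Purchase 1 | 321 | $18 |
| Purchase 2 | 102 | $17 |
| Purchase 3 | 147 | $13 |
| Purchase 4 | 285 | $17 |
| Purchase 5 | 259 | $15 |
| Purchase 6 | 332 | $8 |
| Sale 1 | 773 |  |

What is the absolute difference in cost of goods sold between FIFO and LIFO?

$3,831

FIFO COGS: 234 @ $19 + 321 @ $18 + 102 @ $17 + 116 @ $13 = $13,466
LIFO COGS: 332 @ $8 + 259 @ $15 + 182 @ $17 = $9,635
Difference = |$13,466 − $9,635| = $3,831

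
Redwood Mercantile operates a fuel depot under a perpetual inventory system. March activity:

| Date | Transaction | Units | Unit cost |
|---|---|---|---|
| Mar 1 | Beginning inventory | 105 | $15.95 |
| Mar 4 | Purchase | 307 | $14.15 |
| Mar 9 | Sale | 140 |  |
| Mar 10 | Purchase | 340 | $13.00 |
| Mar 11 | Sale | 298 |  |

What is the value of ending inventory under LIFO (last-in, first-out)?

Ending inventory = $4,583.80

Mar 9, 140 sold [LIFO — newest first]: 140 @ $14.15 = $1,981.00
Mar 11, 298 sold [LIFO — newest first]: 298 @ $13.00 = $3,874.00
Total COGS = $1,981.00 + $3,874.00 = $5,855.00
Ending inventory: 105 @ $15.95 + 167 @ $14.15 + 42 @ $13.00 = $4,583.80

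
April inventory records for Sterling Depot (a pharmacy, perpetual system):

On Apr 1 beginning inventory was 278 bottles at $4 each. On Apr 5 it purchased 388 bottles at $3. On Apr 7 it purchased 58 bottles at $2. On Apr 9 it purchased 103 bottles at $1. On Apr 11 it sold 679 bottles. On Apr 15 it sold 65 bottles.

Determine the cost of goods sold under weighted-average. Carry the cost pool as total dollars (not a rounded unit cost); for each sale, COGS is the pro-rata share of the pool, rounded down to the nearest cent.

COGS = $2,244.59

After Apr 1: 278 on hand, pool $1,112.00 (≈ $4.0000 each)
After Apr 5: 666 on hand, pool $2,276.00 (≈ $3.4174 each)
After Apr 7: 724 on hand, pool $2,392.00 (≈ $3.3039 each)
After Apr 9: 827 on hand, pool $2,495.00 (≈ $3.0169 each)
Apr 11, sell 679: 679/827 × $2,495.00 → $2,048.49
Apr 15, sell 65: 65/148 × $446.51 → $196.10
Total COGS = $2,048.49 + $196.10 = $2,244.59
Ending inventory (cost pool remaining) = $250.41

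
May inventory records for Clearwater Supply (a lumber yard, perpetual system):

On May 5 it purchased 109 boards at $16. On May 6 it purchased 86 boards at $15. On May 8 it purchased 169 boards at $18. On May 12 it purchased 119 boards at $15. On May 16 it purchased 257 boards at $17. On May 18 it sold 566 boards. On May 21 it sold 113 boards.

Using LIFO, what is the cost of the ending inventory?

May 18, 566 sold [LIFO — newest first]: 257 @ $17 + 119 @ $15 + 169 @ $18 + 21 @ $15 = $9,511
May 21, 113 sold [LIFO — newest first]: 65 @ $15 + 48 @ $16 = $1,743
Total COGS = $9,511 + $1,743 = $11,254
Ending inventory: 61 @ $16 = $976
Check: goods available $12,230 = COGS $11,254 + ending $976

Ending inventory = $976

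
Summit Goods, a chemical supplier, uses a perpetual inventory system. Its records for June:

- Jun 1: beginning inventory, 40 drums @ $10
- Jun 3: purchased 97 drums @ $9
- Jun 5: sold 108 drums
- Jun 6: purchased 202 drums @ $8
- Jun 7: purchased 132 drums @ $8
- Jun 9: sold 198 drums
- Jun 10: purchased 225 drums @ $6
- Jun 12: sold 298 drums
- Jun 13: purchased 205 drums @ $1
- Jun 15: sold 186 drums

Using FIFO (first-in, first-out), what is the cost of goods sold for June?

Jun 5, 108 sold [FIFO — oldest first]: 40 @ $10 + 68 @ $9 = $1,012
Jun 9, 198 sold [FIFO — oldest first]: 29 @ $9 + 169 @ $8 = $1,613
Jun 12, 298 sold [FIFO — oldest first]: 33 @ $8 + 132 @ $8 + 133 @ $6 = $2,118
Jun 15, 186 sold [FIFO — oldest first]: 92 @ $6 + 94 @ $1 = $646
Total COGS = $1,012 + $1,613 + $2,118 + $646 = $5,389
Ending inventory: 111 @ $1 = $111
Check: goods available $5,500 = COGS $5,389 + ending $111

COGS = $5,389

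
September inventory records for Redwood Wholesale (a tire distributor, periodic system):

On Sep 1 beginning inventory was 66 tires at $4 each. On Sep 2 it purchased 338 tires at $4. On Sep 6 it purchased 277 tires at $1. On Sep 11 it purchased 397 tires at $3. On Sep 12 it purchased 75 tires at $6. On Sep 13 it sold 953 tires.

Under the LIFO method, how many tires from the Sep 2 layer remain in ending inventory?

134

Sep 13, 953 sold [LIFO — newest first]: 75 @ $6 + 397 @ $3 + 277 @ $1 + 204 @ $4 = $2,734
Ending inventory: 66 @ $4 + 134 @ $4 = $800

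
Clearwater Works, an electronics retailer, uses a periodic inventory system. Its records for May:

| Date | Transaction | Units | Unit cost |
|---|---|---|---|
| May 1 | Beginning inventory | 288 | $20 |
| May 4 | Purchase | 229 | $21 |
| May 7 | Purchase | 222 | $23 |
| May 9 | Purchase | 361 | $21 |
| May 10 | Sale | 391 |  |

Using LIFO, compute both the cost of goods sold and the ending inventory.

COGS = $8,271; ending inventory = $14,985

May 10, 391 sold [LIFO — newest first]: 361 @ $21 + 30 @ $23 = $8,271
Ending inventory: 288 @ $20 + 229 @ $21 + 192 @ $23 = $14,985
Check: goods available $23,256 = COGS $8,271 + ending $14,985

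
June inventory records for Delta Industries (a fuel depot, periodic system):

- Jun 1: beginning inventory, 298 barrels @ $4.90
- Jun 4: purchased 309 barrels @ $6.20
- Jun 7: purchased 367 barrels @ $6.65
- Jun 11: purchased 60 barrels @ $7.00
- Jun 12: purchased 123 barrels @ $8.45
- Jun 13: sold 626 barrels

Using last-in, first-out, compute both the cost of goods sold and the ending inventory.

COGS = $4,371.10; ending inventory = $2,904.80

Jun 13, 626 sold [LIFO — newest first]: 123 @ $8.45 + 60 @ $7.00 + 367 @ $6.65 + 76 @ $6.20 = $4,371.10
Ending inventory: 298 @ $4.90 + 233 @ $6.20 = $2,904.80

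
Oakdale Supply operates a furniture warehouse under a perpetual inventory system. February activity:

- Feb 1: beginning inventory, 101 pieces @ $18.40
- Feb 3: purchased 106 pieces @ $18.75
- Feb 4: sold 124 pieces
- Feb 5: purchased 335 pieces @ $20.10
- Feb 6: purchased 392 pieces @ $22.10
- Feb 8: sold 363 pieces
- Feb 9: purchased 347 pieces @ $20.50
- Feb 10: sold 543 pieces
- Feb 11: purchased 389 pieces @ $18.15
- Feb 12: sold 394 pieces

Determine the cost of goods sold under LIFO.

COGS = $28,612.95

Feb 4, 124 sold [LIFO — newest first]: 106 @ $18.75 + 18 @ $18.40 = $2,318.70
Feb 8, 363 sold [LIFO — newest first]: 363 @ $22.10 = $8,022.30
Feb 10, 543 sold [LIFO — newest first]: 347 @ $20.50 + 29 @ $22.10 + 167 @ $20.10 = $11,111.10
Feb 12, 394 sold [LIFO — newest first]: 389 @ $18.15 + 5 @ $20.10 = $7,160.85
Total COGS = $2,318.70 + $8,022.30 + $11,111.10 + $7,160.85 = $28,612.95
Ending inventory: 83 @ $18.40 + 163 @ $20.10 = $4,803.50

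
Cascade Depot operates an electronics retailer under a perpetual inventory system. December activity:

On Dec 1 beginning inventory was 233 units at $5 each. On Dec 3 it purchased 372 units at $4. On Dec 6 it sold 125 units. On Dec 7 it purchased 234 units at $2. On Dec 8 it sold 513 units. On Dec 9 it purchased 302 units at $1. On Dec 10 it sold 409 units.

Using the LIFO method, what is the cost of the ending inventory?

Ending inventory = $470

Dec 6, 125 sold [LIFO — newest first]: 125 @ $4 = $500
Dec 8, 513 sold [LIFO — newest first]: 234 @ $2 + 247 @ $4 + 32 @ $5 = $1,616
Dec 10, 409 sold [LIFO — newest first]: 302 @ $1 + 107 @ $5 = $837
Total COGS = $500 + $1,616 + $837 = $2,953
Ending inventory: 94 @ $5 = $470
Check: goods available $3,423 = COGS $2,953 + ending $470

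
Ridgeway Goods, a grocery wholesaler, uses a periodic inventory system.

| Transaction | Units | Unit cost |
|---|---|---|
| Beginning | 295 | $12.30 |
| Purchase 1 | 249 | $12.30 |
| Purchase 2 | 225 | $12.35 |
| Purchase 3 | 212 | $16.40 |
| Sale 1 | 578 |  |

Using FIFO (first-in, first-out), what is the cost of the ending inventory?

Sale 1 (578) [FIFO — oldest first]: 295 @ $12.30 + 249 @ $12.30 + 34 @ $12.35 = $7,111.10
Ending inventory: 191 @ $12.35 + 212 @ $16.40 = $5,835.65

Ending inventory = $5,835.65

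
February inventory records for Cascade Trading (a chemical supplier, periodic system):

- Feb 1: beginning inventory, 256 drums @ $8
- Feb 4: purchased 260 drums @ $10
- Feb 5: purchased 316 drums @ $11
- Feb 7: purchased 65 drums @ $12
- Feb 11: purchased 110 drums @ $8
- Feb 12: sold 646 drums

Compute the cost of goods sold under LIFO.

Feb 12, 646 sold [LIFO — newest first]: 110 @ $8 + 65 @ $12 + 316 @ $11 + 155 @ $10 = $6,686
Ending inventory: 256 @ $8 + 105 @ $10 = $3,098

COGS = $6,686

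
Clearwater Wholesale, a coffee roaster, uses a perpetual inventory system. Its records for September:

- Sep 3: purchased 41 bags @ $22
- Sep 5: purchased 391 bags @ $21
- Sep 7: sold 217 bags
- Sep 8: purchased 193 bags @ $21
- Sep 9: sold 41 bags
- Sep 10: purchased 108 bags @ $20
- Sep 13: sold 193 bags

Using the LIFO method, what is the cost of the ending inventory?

Sep 7, 217 sold [LIFO — newest first]: 217 @ $21 = $4,557
Sep 9, 41 sold [LIFO — newest first]: 41 @ $21 = $861
Sep 13, 193 sold [LIFO — newest first]: 108 @ $20 + 85 @ $21 = $3,945
Total COGS = $4,557 + $861 + $3,945 = $9,363
Ending inventory: 41 @ $22 + 174 @ $21 + 67 @ $21 = $5,963

Ending inventory = $5,963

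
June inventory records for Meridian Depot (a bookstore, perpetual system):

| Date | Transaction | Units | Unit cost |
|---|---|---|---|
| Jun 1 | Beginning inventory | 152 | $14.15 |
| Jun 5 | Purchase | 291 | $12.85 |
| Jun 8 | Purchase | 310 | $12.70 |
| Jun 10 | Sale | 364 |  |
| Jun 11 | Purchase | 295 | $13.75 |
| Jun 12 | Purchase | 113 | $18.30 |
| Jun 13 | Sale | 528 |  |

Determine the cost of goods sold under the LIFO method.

Jun 10, 364 sold [LIFO — newest first]: 310 @ $12.70 + 54 @ $12.85 = $4,630.90
Jun 13, 528 sold [LIFO — newest first]: 113 @ $18.30 + 295 @ $13.75 + 120 @ $12.85 = $7,666.15
Total COGS = $4,630.90 + $7,666.15 = $12,297.05
Ending inventory: 152 @ $14.15 + 117 @ $12.85 = $3,654.25
Check: goods available $15,951.30 = COGS $12,297.05 + ending $3,654.25

COGS = $12,297.05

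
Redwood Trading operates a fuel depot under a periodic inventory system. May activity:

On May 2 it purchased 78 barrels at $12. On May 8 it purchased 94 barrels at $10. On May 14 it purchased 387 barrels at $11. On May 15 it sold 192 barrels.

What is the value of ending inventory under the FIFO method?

Ending inventory = $4,037

May 15, 192 sold [FIFO — oldest first]: 78 @ $12 + 94 @ $10 + 20 @ $11 = $2,096
Ending inventory: 367 @ $11 = $4,037
Check: goods available $6,133 = COGS $2,096 + ending $4,037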